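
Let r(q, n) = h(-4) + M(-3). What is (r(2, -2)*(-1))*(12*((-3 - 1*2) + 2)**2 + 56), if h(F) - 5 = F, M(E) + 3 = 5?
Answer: -492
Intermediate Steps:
M(E) = 2 (M(E) = -3 + 5 = 2)
h(F) = 5 + F
r(q, n) = 3 (r(q, n) = (5 - 4) + 2 = 1 + 2 = 3)
(r(2, -2)*(-1))*(12*((-3 - 1*2) + 2)**2 + 56) = (3*(-1))*(12*((-3 - 1*2) + 2)**2 + 56) = -3*(12*((-3 - 2) + 2)**2 + 56) = -3*(12*(-5 + 2)**2 + 56) = -3*(12*(-3)**2 + 56) = -3*(12*9 + 56) = -3*(108 + 56) = -3*164 = -492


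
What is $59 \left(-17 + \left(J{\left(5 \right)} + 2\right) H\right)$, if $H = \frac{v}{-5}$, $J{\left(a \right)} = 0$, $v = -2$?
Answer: $- \frac{4779}{5} \approx -955.8$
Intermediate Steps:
$H = \frac{2}{5}$ ($H = - \frac{2}{-5} = \left(-2\right) \left(- \frac{1}{5}\right) = \frac{2}{5} \approx 0.4$)
$59 \left(-17 + \left(J{\left(5 \right)} + 2\right) H\right) = 59 \left(-17 + \left(0 + 2\right) \frac{2}{5}\right) = 59 \left(-17 + 2 \cdot \frac{2}{5}\right) = 59 \left(-17 + \frac{4}{5}\right) = 59 \left(- \frac{81}{5}\right) = - \frac{4779}{5}$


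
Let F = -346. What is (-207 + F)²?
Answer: 305809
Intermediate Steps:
(-207 + F)² = (-207 - 346)² = (-553)² = 305809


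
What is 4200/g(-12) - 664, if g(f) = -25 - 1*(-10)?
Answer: -944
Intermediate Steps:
g(f) = -15 (g(f) = -25 + 10 = -15)
4200/g(-12) - 664 = 4200/(-15) - 664 = 4200*(-1/15) - 664 = -280 - 664 = -944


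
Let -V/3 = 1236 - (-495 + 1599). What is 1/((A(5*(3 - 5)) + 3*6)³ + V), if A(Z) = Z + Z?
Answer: -1/404 ≈ -0.0024752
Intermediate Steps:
A(Z) = 2*Z
V = -396 (V = -3*(1236 - (-495 + 1599)) = -3*(1236 - 1*1104) = -3*(1236 - 1104) = -3*132 = -396)
1/((A(5*(3 - 5)) + 3*6)³ + V) = 1/((2*(5*(3 - 5)) + 3*6)³ - 396) = 1/((2*(5*(-2)) + 18)³ - 396) = 1/((2*(-10) + 18)³ - 396) = 1/((-20 + 18)³ - 396) = 1/((-2)³ - 396) = 1/(-8 - 396) = 1/(-404) = -1/404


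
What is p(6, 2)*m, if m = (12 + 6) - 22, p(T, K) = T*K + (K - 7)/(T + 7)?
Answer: -604/13 ≈ -46.462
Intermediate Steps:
p(T, K) = K*T + (-7 + K)/(7 + T)
m = -4 (m = 18 - 22 = -4)
p(6, 2)*m = ((-7 + 2 + 2*6**2 + 7*2*6)/(7 + 6))*(-4) = ((-7 + 2 + 2*36 + 84)/13)*(-4) = ((-7 + 2 + 72 + 84)/13)*(-4) = ((1/13)*151)*(-4) = (151/13)*(-4) = -604/13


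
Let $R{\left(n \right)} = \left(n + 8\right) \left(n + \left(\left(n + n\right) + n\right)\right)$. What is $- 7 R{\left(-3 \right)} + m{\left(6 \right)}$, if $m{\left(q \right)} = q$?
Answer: $426$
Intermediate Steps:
$R{\left(n \right)} = 4 n \left(8 + n\right)$ ($R{\left(n \right)} = \left(8 + n\right) \left(n + \left(2 n + n\right)\right) = \left(8 + n\right) \left(n + 3 n\right) = \left(8 + n\right) 4 n = 4 n \left(8 + n\right)$)
$- 7 R{\left(-3 \right)} + m{\left(6 \right)} = - 7 \cdot 4 \left(-3\right) \left(8 - 3\right) + 6 = - 7 \cdot 4 \left(-3\right) 5 + 6 = \left(-7\right) \left(-60\right) + 6 = 420 + 6 = 426$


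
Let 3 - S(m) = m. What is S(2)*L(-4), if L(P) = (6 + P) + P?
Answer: -2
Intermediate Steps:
S(m) = 3 - m
L(P) = 6 + 2*P
S(2)*L(-4) = (3 - 1*2)*(6 + 2*(-4)) = (3 - 2)*(6 - 8) = 1*(-2) = -2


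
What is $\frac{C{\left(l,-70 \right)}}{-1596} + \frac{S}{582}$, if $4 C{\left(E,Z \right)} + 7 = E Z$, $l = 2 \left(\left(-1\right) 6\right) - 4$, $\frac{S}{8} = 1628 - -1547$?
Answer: $\frac{3845377}{88464} \approx 43.468$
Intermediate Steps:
$S = 25400$ ($S = 8 \left(1628 - -1547\right) = 8 \left(1628 + 1547\right) = 8 \cdot 3175 = 25400$)
$l = -16$ ($l = 2 \left(-6\right) - 4 = -12 - 4 = -16$)
$C{\left(E,Z \right)} = - \frac{7}{4} + \frac{E Z}{4}$
$\frac{C{\left(l,-70 \right)}}{-1596} + \frac{S}{582} = \frac{- \frac{7}{4} + \frac{1}{4} \left(-16\right) \left(-70\right)}{-1596} + \frac{25400}{582} = \left(- \frac{7}{4} + 280\right) \left(- \frac{1}{1596}\right) + 25400 \cdot \frac{1}{582} = \frac{1113}{4} \left(- \frac{1}{1596}\right) + \frac{12700}{291} = - \frac{53}{304} + \frac{12700}{291} = \frac{3845377}{88464}$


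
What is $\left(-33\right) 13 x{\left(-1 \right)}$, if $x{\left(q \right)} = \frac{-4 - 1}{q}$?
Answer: $-2145$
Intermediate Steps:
$x{\left(q \right)} = - \frac{5}{q}$ ($x{\left(q \right)} = \frac{-4 - 1}{q} = - \frac{5}{q}$)
$\left(-33\right) 13 x{\left(-1 \right)} = \left(-33\right) 13 \left(- \frac{5}{-1}\right) = - 429 \left(\left(-5\right) \left(-1\right)\right) = \left(-429\right) 5 = -2145$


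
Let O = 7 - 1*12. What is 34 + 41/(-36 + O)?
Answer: 33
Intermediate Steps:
O = -5 (O = 7 - 12 = -5)
34 + 41/(-36 + O) = 34 + 41/(-36 - 5) = 34 + 41/(-41) = 34 + 41*(-1/41) = 34 - 1 = 33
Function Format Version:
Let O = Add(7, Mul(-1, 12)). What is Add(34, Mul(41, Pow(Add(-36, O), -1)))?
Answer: 33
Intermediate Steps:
O = -5 (O = Add(7, -12) = -5)
Add(34, Mul(41, Pow(Add(-36, O), -1))) = Add(34, Mul(41, Pow(Add(-36, -5), -1))) = Add(34, Mul(41, Pow(-41, -1))) = Add(34, Mul(41, Rational(-1, 41))) = Add(34, -1) = 33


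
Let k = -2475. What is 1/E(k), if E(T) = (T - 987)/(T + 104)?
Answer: 2371/3462 ≈ 0.68486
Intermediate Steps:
E(T) = (-987 + T)/(104 + T)
1/E(k) = 1/((-987 - 2475)/(104 - 2475)) = 1/(-3462/(-2371)) = 1/(-1/2371*(-3462)) = 1/(3462/2371) = 2371/3462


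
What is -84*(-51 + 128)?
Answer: -6468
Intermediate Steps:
-84*(-51 + 128) = -84*77 = -6468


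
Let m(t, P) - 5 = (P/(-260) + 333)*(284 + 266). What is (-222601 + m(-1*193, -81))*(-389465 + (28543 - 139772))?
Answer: 255639585927/13 ≈ 1.9665e+10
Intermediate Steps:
m(t, P) = 183155 - 55*P/26 (m(t, P) = 5 + (P/(-260) + 333)*(284 + 266) = 5 + (P*(-1/260) + 333)*550 = 5 + (-P/260 + 333)*550 = 5 + (333 - P/260)*550 = 5 + (183150 - 55*P/26) = 183155 - 55*P/26)
(-222601 + m(-1*193, -81))*(-389465 + (28543 - 139772)) = (-222601 + (183155 - 55/26*(-81)))*(-389465 + (28543 - 139772)) = (-222601 + (183155 + 4455/26))*(-389465 - 111229) = (-222601 + 4766485/26)*(-500694) = -1021141/26*(-500694) = 255639585927/13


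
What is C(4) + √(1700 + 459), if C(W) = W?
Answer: 4 + √2159 ≈ 50.465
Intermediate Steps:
C(4) + √(1700 + 459) = 4 + √(1700 + 459) = 4 + √2159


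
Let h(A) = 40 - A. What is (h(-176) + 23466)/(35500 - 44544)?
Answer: -11841/4522 ≈ -2.6185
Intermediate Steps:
(h(-176) + 23466)/(35500 - 44544) = ((40 - 1*(-176)) + 23466)/(35500 - 44544) = ((40 + 176) + 23466)/(-9044) = (216 + 23466)*(-1/9044) = 23682*(-1/9044) = -11841/4522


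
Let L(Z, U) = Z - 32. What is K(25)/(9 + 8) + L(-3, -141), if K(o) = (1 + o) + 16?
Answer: -553/17 ≈ -32.529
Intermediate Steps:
L(Z, U) = -32 + Z
K(o) = 17 + o
K(25)/(9 + 8) + L(-3, -141) = (17 + 25)/(9 + 8) + (-32 - 3) = 42/17 - 35 = -553/17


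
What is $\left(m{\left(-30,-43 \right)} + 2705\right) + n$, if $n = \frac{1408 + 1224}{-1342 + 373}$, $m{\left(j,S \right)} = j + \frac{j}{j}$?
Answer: $\frac{2590412}{969} \approx 2673.3$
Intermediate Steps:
$m{\left(j,S \right)} = 1 + j$ ($m{\left(j,S \right)} = j + 1 = 1 + j$)
$n = - \frac{2632}{969}$ ($n = \frac{2632}{-969} = 2632 \left(- \frac{1}{969}\right) = - \frac{2632}{969} \approx -2.7162$)
$\left(m{\left(-30,-43 \right)} + 2705\right) + n = \left(\left(1 - 30\right) + 2705\right) - \frac{2632}{969} = \left(-29 + 2705\right) - \frac{2632}{969} = 2676 - \frac{2632}{969} = \frac{2590412}{969}$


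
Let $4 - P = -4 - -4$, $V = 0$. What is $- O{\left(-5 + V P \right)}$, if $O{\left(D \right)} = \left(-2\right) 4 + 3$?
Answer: $5$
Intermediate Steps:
$P = 4$ ($P = 4 - \left(-4 - -4\right) = 4 - \left(-4 + 4\right) = 4 - 0 = 4 + 0 = 4$)
$O{\left(D \right)} = -5$ ($O{\left(D \right)} = -8 + 3 = -5$)
$- O{\left(-5 + V P \right)} = \left(-1\right) \left(-5\right) = 5$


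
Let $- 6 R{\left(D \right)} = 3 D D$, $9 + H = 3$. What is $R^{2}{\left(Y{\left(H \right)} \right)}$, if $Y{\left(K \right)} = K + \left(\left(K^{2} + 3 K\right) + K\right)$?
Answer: $324$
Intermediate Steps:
$H = -6$ ($H = -9 + 3 = -6$)
$Y{\left(K \right)} = K^{2} + 5 K$ ($Y{\left(K \right)} = K + \left(K^{2} + 4 K\right) = K^{2} + 5 K$)
$R{\left(D \right)} = - \frac{D^{2}}{2}$ ($R{\left(D \right)} = - \frac{3 D D}{6} = - \frac{3 D^{2}}{6} = - \frac{D^{2}}{2}$)
$R^{2}{\left(Y{\left(H \right)} \right)} = \left(- \frac{\left(- 6 \left(5 - 6\right)\right)^{2}}{2}\right)^{2} = \left(- \frac{\left(\left(-6\right) \left(-1\right)\right)^{2}}{2}\right)^{2} = \left(- \frac{6^{2}}{2}\right)^{2} = \left(\left(- \frac{1}{2}\right) 36\right)^{2} = \left(-18\right)^{2} = 324$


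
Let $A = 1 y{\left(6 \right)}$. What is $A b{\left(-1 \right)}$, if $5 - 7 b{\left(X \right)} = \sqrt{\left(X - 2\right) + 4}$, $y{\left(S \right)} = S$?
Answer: $\frac{24}{7} \approx 3.4286$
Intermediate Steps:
$b{\left(X \right)} = \frac{5}{7} - \frac{\sqrt{2 + X}}{7}$ ($b{\left(X \right)} = \frac{5}{7} - \frac{\sqrt{\left(X - 2\right) + 4}}{7} = \frac{5}{7} - \frac{\sqrt{\left(-2 + X\right) + 4}}{7} = \frac{5}{7} - \frac{\sqrt{2 + X}}{7}$)
$A = 6$ ($A = 1 \cdot 6 = 6$)
$A b{\left(-1 \right)} = 6 \left(\frac{5}{7} - \frac{\sqrt{2 - 1}}{7}\right) = 6 \left(\frac{5}{7} - \frac{\sqrt{1}}{7}\right) = 6 \left(\frac{5}{7} - \frac{1}{7}\right) = 6 \cdot \frac{4}{7} = \frac{24}{7}$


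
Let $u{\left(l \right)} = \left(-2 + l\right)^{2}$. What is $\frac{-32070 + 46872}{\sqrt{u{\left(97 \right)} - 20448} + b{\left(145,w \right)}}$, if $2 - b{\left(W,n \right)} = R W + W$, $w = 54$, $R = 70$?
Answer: $- \frac{76178493}{52978636} - \frac{7401 i \sqrt{11423}}{52978636} \approx -1.4379 - 0.014931 i$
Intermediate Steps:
$b{\left(W,n \right)} = 2 - 71 W$ ($b{\left(W,n \right)} = 2 - \left(70 W + W\right) = 2 - 71 W$)
$\frac{-32070 + 46872}{\sqrt{u{\left(97 \right)} - 20448} + b{\left(145,w \right)}} = \frac{-32070 + 46872}{\sqrt{\left(-2 + 97\right)^{2} - 20448} + \left(2 - 10295\right)} = \frac{14802}{\sqrt{95^{2} - 20448} + \left(2 - 10295\right)} = \frac{14802}{\sqrt{9025 - 20448} - 10293} = \frac{14802}{\sqrt{-11423} - 10293} = \frac{14802}{i \sqrt{11423} - 10293} = \frac{14802}{-10293 + i \sqrt{11423}}$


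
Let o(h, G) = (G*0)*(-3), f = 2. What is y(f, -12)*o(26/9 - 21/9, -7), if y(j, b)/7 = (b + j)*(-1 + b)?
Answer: 0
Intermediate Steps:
o(h, G) = 0 (o(h, G) = 0*(-3) = 0)
y(j, b) = 7*(-1 + b)*(b + j) (y(j, b) = 7*((b + j)*(-1 + b)) = 7*((-1 + b)*(b + j)) = 7*(-1 + b)*(b + j))
y(f, -12)*o(26/9 - 21/9, -7) = (-7*(-12) - 7*2 + 7*(-12)**2 + 7*(-12)*2)*0 = (84 - 14 + 7*144 - 168)*0 = (84 - 14 + 1008 - 168)*0 = 910*0 = 0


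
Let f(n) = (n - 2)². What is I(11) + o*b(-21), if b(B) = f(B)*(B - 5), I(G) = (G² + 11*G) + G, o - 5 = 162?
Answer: -2296665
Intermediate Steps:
f(n) = (-2 + n)²
o = 167 (o = 5 + 162 = 167)
I(G) = G² + 12*G
b(B) = (-2 + B)²*(-5 + B) (b(B) = (-2 + B)²*(B - 5) = (-2 + B)²*(-5 + B))
I(11) + o*b(-21) = 11*(12 + 11) + 167*((-2 - 21)²*(-5 - 21)) = 11*23 + 167*((-23)²*(-26)) = 253 + 167*(529*(-26)) = 253 + 167*(-13754) = 253 - 2296918 = -2296665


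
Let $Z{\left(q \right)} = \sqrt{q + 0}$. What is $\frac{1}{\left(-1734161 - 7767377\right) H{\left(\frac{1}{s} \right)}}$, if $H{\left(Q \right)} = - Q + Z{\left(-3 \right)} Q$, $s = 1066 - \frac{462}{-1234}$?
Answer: $\frac{657953}{23449795784} + \frac{657953 i \sqrt{3}}{23449795784} \approx 2.8058 \cdot 10^{-5} + 4.8598 \cdot 10^{-5} i$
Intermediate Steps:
$Z{\left(q \right)} = \sqrt{q}$
$s = \frac{657953}{617}$ ($s = 1066 - - \frac{231}{617} = 1066 + \frac{231}{617} = \frac{657953}{617} \approx 1066.4$)
$H{\left(Q \right)} = - Q + i Q \sqrt{3}$ ($H{\left(Q \right)} = - Q + \sqrt{-3} Q = - Q + i \sqrt{3} Q = - Q + i Q \sqrt{3}$)
$\frac{1}{\left(-1734161 - 7767377\right) H{\left(\frac{1}{s} \right)}} = \frac{1}{\left(-1734161 - 7767377\right) \frac{-1 + i \sqrt{3}}{\frac{657953}{617}}} = \frac{1}{\left(-9501538\right) \frac{617 \left(-1 + i \sqrt{3}\right)}{657953}} = - \frac{1}{9501538 \left(- \frac{617}{657953} + \frac{617 i \sqrt{3}}{657953}\right)}$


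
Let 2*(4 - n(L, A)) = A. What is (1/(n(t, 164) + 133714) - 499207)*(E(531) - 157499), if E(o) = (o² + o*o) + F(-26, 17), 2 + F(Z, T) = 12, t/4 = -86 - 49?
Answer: -27113969127845883/133636 ≈ -2.0289e+11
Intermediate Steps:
t = -540 (t = 4*(-86 - 49) = 4*(-135) = -540)
F(Z, T) = 10 (F(Z, T) = -2 + 12 = 10)
n(L, A) = 4 - A/2
E(o) = 10 + 2*o² (E(o) = (o² + o*o) + 10 = (o² + o²) + 10 = 2*o² + 10 = 10 + 2*o²)
(1/(n(t, 164) + 133714) - 499207)*(E(531) - 157499) = (1/((4 - ½*164) + 133714) - 499207)*((10 + 2*531²) - 157499) = (1/((4 - 82) + 133714) - 499207)*((10 + 2*281961) - 157499) = (1/(-78 + 133714) - 499207)*((10 + 563922) - 157499) = (1/133636 - 499207)*(563932 - 157499) = (1/133636 - 499207)*406433 = -66712026651/133636*406433 = -27113969127845883/133636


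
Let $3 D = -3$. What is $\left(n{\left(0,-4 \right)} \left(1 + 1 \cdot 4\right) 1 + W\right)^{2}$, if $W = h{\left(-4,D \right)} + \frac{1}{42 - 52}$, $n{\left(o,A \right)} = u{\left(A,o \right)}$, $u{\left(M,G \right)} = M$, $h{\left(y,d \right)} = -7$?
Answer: $\frac{73441}{100} \approx 734.41$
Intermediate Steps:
$D = -1$ ($D = \frac{1}{3} \left(-3\right) = -1$)
$n{\left(o,A \right)} = A$
$W = - \frac{71}{10}$ ($W = -7 + \frac{1}{42 - 52} = -7 + \frac{1}{-10} = -7 - \frac{1}{10} = - \frac{71}{10} \approx -7.1$)
$\left(n{\left(0,-4 \right)} \left(1 + 1 \cdot 4\right) 1 + W\right)^{2} = \left(- 4 \left(1 + 1 \cdot 4\right) 1 - \frac{71}{10}\right)^{2} = \left(- 4 \left(1 + 4\right) 1 - \frac{71}{10}\right)^{2} = \left(\left(-4\right) 5 \cdot 1 - \frac{71}{10}\right)^{2} = \left(\left(-20\right) 1 - \frac{71}{10}\right)^{2} = \left(-20 - \frac{71}{10}\right)^{2} = \left(- \frac{271}{10}\right)^{2} = \frac{73441}{100}$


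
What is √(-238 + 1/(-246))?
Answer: I*√14403054/246 ≈ 15.427*I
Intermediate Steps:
√(-238 + 1/(-246)) = √(-238 - 1/246) = √(-58549/246) = I*√14403054/246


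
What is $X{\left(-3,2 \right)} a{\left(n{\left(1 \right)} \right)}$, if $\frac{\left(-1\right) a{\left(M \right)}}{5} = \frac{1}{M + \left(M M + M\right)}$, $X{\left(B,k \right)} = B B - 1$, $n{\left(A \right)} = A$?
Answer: $- \frac{40}{3} \approx -13.333$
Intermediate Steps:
$X{\left(B,k \right)} = -1 + B^{2}$ ($X{\left(B,k \right)} = B^{2} - 1 = -1 + B^{2}$)
$a{\left(M \right)} = - \frac{5}{M^{2} + 2 M}$ ($a{\left(M \right)} = - \frac{5}{M + \left(M M + M\right)} = - \frac{5}{M + \left(M^{2} + M\right)} = - \frac{5}{M + \left(M + M^{2}\right)} = - \frac{5}{M^{2} + 2 M}$)
$X{\left(-3,2 \right)} a{\left(n{\left(1 \right)} \right)} = \left(-1 + \left(-3\right)^{2}\right) \left(- \frac{5}{1 \left(2 + 1\right)}\right) = \left(-1 + 9\right) \left(\left(-5\right) 1 \cdot \frac{1}{3}\right) = 8 \left(\left(-5\right) 1 \cdot \frac{1}{3}\right) = 8 \left(- \frac{5}{3}\right) = - \frac{40}{3}$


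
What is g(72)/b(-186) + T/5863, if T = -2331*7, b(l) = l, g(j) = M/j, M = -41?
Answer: -218276881/78517296 ≈ -2.7800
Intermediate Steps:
g(j) = -41/j
T = -16317
g(72)/b(-186) + T/5863 = -41/72/(-186) - 16317/5863 = -41*1/72*(-1/186) - 16317*1/5863 = -41/72*(-1/186) - 16317/5863 = 41/13392 - 16317/5863 = -218276881/78517296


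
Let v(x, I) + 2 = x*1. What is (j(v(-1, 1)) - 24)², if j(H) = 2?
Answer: 484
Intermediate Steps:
v(x, I) = -2 + x (v(x, I) = -2 + x*1 = -2 + x)
(j(v(-1, 1)) - 24)² = (2 - 24)² = (-22)² = 484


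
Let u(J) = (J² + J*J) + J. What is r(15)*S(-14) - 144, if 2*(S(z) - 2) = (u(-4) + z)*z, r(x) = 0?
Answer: -144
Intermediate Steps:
u(J) = J + 2*J² (u(J) = (J² + J²) + J = 2*J² + J = J + 2*J²)
S(z) = 2 + z*(28 + z)/2 (S(z) = 2 + ((-4*(1 + 2*(-4)) + z)*z)/2 = 2 + ((-4*(1 - 8) + z)*z)/2 = 2 + ((-4*(-7) + z)*z)/2 = 2 + ((28 + z)*z)/2 = 2 + (z*(28 + z))/2 = 2 + z*(28 + z)/2)
r(15)*S(-14) - 144 = 0*(2 + (½)*(-14)² + 14*(-14)) - 144 = 0*(2 + (½)*196 - 196) - 144 = 0*(2 + 98 - 196) - 144 = 0*(-96) - 144 = 0 - 144 = -144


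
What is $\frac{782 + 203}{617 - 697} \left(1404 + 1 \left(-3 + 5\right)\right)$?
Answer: $- \frac{138491}{8} \approx -17311.0$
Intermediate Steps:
$\frac{782 + 203}{617 - 697} \left(1404 + 1 \left(-3 + 5\right)\right) = \frac{985}{617 - 697} \left(1404 + 1 \cdot 2\right) = \frac{985}{-80} \left(1404 + 2\right) = 985 \left(- \frac{1}{80}\right) 1406 = \left(- \frac{197}{16}\right) 1406 = - \frac{138491}{8}$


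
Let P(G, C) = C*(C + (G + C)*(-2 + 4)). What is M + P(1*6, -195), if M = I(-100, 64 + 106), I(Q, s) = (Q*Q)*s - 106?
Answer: 1811629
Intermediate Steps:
P(G, C) = C*(2*G + 3*C) (P(G, C) = C*(C + (C + G)*2) = C*(C + (2*C + 2*G)) = C*(2*G + 3*C))
I(Q, s) = -106 + s*Q**2 (I(Q, s) = Q**2*s - 106 = s*Q**2 - 106 = -106 + s*Q**2)
M = 1699894 (M = -106 + (64 + 106)*(-100)**2 = -106 + 170*10000 = -106 + 1700000 = 1699894)
M + P(1*6, -195) = 1699894 - 195*(2*(1*6) + 3*(-195)) = 1699894 - 195*(2*6 - 585) = 1699894 - 195*(12 - 585) = 1699894 - 195*(-573) = 1699894 + 111735 = 1811629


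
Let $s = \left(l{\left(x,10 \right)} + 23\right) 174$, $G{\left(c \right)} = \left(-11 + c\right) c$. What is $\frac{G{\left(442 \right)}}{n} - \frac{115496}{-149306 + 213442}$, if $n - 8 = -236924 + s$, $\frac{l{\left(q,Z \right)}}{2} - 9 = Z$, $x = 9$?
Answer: $- \frac{2397188254}{907131567} \approx -2.6426$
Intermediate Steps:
$l{\left(q,Z \right)} = 18 + 2 Z$
$G{\left(c \right)} = c \left(-11 + c\right)$
$s = 10614$ ($s = \left(\left(18 + 2 \cdot 10\right) + 23\right) 174 = \left(\left(18 + 20\right) + 23\right) 174 = \left(38 + 23\right) 174 = 61 \cdot 174 = 10614$)
$n = -226302$ ($n = 8 + \left(-236924 + 10614\right) = 8 - 226310 = -226302$)
$\frac{G{\left(442 \right)}}{n} - \frac{115496}{-149306 + 213442} = \frac{442 \left(-11 + 442\right)}{-226302} - \frac{115496}{-149306 + 213442} = 442 \cdot 431 \left(- \frac{1}{226302}\right) - \frac{115496}{64136} = 190502 \left(- \frac{1}{226302}\right) - \frac{14437}{8017} = - \frac{95251}{113151} - \frac{14437}{8017} = - \frac{2397188254}{907131567}$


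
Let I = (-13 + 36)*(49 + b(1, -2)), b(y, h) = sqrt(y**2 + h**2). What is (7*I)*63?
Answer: 497007 + 10143*sqrt(5) ≈ 5.1969e+5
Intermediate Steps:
b(y, h) = sqrt(h**2 + y**2)
I = 1127 + 23*sqrt(5) (I = (-13 + 36)*(49 + sqrt((-2)**2 + 1**2)) = 23*(49 + sqrt(4 + 1)) = 23*(49 + sqrt(5)) = 1127 + 23*sqrt(5) ≈ 1178.4)
(7*I)*63 = (7*(1127 + 23*sqrt(5)))*63 = (7889 + 161*sqrt(5))*63 = 497007 + 10143*sqrt(5)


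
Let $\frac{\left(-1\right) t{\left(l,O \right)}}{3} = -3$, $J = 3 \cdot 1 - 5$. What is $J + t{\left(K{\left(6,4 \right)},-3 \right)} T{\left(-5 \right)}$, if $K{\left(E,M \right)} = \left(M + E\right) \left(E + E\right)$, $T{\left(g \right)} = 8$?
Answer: $70$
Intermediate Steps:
$J = -2$ ($J = 3 - 5 = -2$)
$K{\left(E,M \right)} = 2 E \left(E + M\right)$ ($K{\left(E,M \right)} = \left(E + M\right) 2 E = 2 E \left(E + M\right)$)
$t{\left(l,O \right)} = 9$ ($t{\left(l,O \right)} = \left(-3\right) \left(-3\right) = 9$)
$J + t{\left(K{\left(6,4 \right)},-3 \right)} T{\left(-5 \right)} = -2 + 9 \cdot 8 = -2 + 72 = 70$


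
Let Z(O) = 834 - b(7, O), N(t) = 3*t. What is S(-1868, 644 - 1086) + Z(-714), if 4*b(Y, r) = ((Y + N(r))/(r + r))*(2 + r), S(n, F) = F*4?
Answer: -68123/102 ≈ -667.87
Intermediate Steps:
S(n, F) = 4*F
b(Y, r) = (2 + r)*(Y + 3*r)/(8*r) (b(Y, r) = (((Y + 3*r)/(r + r))*(2 + r))/4 = (((Y + 3*r)/((2*r)))*(2 + r))/4 = (((Y + 3*r)*(1/(2*r)))*(2 + r))/4 = (((Y + 3*r)/(2*r))*(2 + r))/4 = ((2 + r)*(Y + 3*r)/(2*r))/4 = (2 + r)*(Y + 3*r)/(8*r))
Z(O) = 834 - (14 + 6*O + O*(7 + 3*O))/(8*O) (Z(O) = 834 - (2*7 + 6*O + O*(7 + 3*O))/(8*O) = 834 - (14 + 6*O + O*(7 + 3*O))/(8*O))
S(-1868, 644 - 1086) + Z(-714) = 4*(644 - 1086) + (⅛)*(-14 - 3*(-714)² + 6659*(-714))/(-714) = 4*(-442) + (⅛)*(-1/714)*(-14 - 3*509796 - 4754526) = -1768 + (⅛)*(-1/714)*(-14 - 1529388 - 4754526) = -1768 + (⅛)*(-1/714)*(-6283928) = -1768 + 112213/102 = -68123/102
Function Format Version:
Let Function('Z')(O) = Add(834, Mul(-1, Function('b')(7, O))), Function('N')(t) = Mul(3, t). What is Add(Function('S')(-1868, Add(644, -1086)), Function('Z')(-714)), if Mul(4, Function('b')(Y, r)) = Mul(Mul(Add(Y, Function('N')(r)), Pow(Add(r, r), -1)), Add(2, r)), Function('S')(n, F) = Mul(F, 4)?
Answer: Rational(-68123, 102) ≈ -667.87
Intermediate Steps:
Function('S')(n, F) = Mul(4, F)
Function('b')(Y, r) = Mul(Rational(1, 8), Pow(r, -1), Add(2, r), Add(Y, Mul(3, r))) (Function('b')(Y, r) = Mul(Rational(1, 4), Mul(Mul(Add(Y, Mul(3, r)), Pow(Add(r, r), -1)), Add(2, r))) = Mul(Rational(1, 4), Mul(Mul(Add(Y, Mul(3, r)), Pow(Mul(2, r), -1)), Add(2, r))) = Mul(Rational(1, 4), Mul(Mul(Add(Y, Mul(3, r)), Mul(Rational(1, 2), Pow(r, -1))), Add(2, r))) = Mul(Rational(1, 4), Mul(Mul(Rational(1, 2), Pow(r, -1), Add(Y, Mul(3, r))), Add(2, r))) = Mul(Rational(1, 4), Mul(Rational(1, 2), Pow(r, -1), Add(2, r), Add(Y, Mul(3, r)))) = Mul(Rational(1, 8), Pow(r, -1), Add(2, r), Add(Y, Mul(3, r))))
Function('Z')(O) = Add(834, Mul(Rational(-1, 8), Pow(O, -1), Add(14, Mul(6, O), Mul(O, Add(7, Mul(3, O)))))) (Function('Z')(O) = Add(834, Mul(-1, Mul(Rational(1, 8), Pow(O, -1), Add(Mul(2, 7), Mul(6, O), Mul(O, Add(7, Mul(3, O))))))) = Add(834, Mul(-1, Mul(Rational(1, 8), Pow(O, -1), Add(14, Mul(6, O), Mul(O, Add(7, Mul(3, O))))))) = Add(834, Mul(Rational(-1, 8), Pow(O, -1), Add(14, Mul(6, O), Mul(O, Add(7, Mul(3, O)))))))
Add(Function('S')(-1868, Add(644, -1086)), Function('Z')(-714)) = Add(Mul(4, Add(644, -1086)), Mul(Rational(1, 8), Pow(-714, -1), Add(-14, Mul(-3, Pow(-714, 2)), Mul(6659, -714)))) = Add(Mul(4, -442), Mul(Rational(1, 8), Rational(-1, 714), Add(-14, Mul(-3, 509796), -4754526))) = Add(-1768, Mul(Rational(1, 8), Rational(-1, 714), Add(-14, -1529388, -4754526))) = Add(-1768, Mul(Rational(1, 8), Rational(-1, 714), -6283928)) = Add(-1768, Rational(112213, 102)) = Rational(-68123, 102)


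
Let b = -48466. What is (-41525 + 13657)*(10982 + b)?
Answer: 1044604112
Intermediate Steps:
(-41525 + 13657)*(10982 + b) = (-41525 + 13657)*(10982 - 48466) = -27868*(-37484) = 1044604112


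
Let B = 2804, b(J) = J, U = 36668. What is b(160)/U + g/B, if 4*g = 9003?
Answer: 82979141/102817072 ≈ 0.80706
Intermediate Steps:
g = 9003/4 (g = (¼)*9003 = 9003/4 ≈ 2250.8)
b(160)/U + g/B = 160/36668 + (9003/4)/2804 = 160*(1/36668) + (9003/4)*(1/2804) = 40/9167 + 9003/11216 = 82979141/102817072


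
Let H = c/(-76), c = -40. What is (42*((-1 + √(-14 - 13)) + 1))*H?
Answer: 1260*I*√3/19 ≈ 114.86*I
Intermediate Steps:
H = 10/19 (H = -40/(-76) = -40*(-1/76) = 10/19 ≈ 0.52632)
(42*((-1 + √(-14 - 13)) + 1))*H = (42*((-1 + √(-14 - 13)) + 1))*(10/19) = (42*((-1 + √(-27)) + 1))*(10/19) = (42*((-1 + 3*I*√3) + 1))*(10/19) = (42*(3*I*√3))*(10/19) = (126*I*√3)*(10/19) = 1260*I*√3/19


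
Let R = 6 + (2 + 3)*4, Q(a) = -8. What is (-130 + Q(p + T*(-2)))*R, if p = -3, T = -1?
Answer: -3588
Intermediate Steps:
R = 26 (R = 6 + 5*4 = 6 + 20 = 26)
(-130 + Q(p + T*(-2)))*R = (-130 - 8)*26 = -138*26 = -3588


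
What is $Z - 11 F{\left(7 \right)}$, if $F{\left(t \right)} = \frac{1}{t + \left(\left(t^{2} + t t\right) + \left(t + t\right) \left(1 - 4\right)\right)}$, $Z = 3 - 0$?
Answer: $\frac{178}{63} \approx 2.8254$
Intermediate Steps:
$Z = 3$ ($Z = 3 + 0 = 3$)
$F{\left(t \right)} = \frac{1}{- 5 t + 2 t^{2}}$ ($F{\left(t \right)} = \frac{1}{t + \left(\left(t^{2} + t^{2}\right) + 2 t \left(-3\right)\right)} = \frac{1}{t + \left(2 t^{2} - 6 t\right)} = \frac{1}{t + \left(- 6 t + 2 t^{2}\right)} = \frac{1}{- 5 t + 2 t^{2}}$)
$Z - 11 F{\left(7 \right)} = 3 - 11 \frac{1}{7 \left(-5 + 2 \cdot 7\right)} = 3 - 11 \frac{1}{7 \left(-5 + 14\right)} = 3 - 11 \frac{1}{7 \cdot 9} = 3 - 11 \cdot \frac{1}{7} \cdot \frac{1}{9} = 3 - \frac{11}{63} = \frac{178}{63}$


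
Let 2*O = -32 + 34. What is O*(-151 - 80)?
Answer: -231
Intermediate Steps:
O = 1 (O = (-32 + 34)/2 = (½)*2 = 1)
O*(-151 - 80) = 1*(-151 - 80) = 1*(-231) = -231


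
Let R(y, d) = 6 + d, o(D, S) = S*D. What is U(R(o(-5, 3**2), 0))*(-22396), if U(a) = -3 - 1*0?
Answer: 67188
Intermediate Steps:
o(D, S) = D*S
U(a) = -3 (U(a) = -3 + 0 = -3)
U(R(o(-5, 3**2), 0))*(-22396) = -3*(-22396) = 67188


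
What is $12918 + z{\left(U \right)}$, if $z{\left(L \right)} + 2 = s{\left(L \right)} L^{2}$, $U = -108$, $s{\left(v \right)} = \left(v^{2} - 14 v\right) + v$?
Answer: $152438068$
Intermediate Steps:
$s{\left(v \right)} = v^{2} - 13 v$
$z{\left(L \right)} = -2 + L^{3} \left(-13 + L\right)$ ($z{\left(L \right)} = -2 + L \left(-13 + L\right) L^{2} = -2 + L^{3} \left(-13 + L\right)$)
$12918 + z{\left(U \right)} = 12918 - \left(2 - \left(-108\right)^{3} \left(-13 - 108\right)\right) = 12918 - -152425150 = 12918 + \left(-2 + 152425152\right) = 12918 + 152425150 = 152438068$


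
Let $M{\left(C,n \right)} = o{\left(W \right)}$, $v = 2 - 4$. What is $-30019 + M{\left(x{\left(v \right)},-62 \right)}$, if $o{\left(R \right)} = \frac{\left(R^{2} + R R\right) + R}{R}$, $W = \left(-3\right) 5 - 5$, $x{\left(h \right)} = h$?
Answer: $-30058$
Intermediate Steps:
$v = -2$
$W = -20$ ($W = -15 - 5 = -20$)
$o{\left(R \right)} = \frac{R + 2 R^{2}}{R}$ ($o{\left(R \right)} = \frac{\left(R^{2} + R^{2}\right) + R}{R} = \frac{2 R^{2} + R}{R} = \frac{R + 2 R^{2}}{R}$)
$M{\left(C,n \right)} = -39$ ($M{\left(C,n \right)} = 1 + 2 \left(-20\right) = 1 - 40 = -39$)
$-30019 + M{\left(x{\left(v \right)},-62 \right)} = -30019 - 39 = -30058$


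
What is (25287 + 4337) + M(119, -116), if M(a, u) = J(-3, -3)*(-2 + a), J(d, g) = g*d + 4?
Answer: 31145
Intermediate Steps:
J(d, g) = 4 + d*g (J(d, g) = d*g + 4 = 4 + d*g)
M(a, u) = -26 + 13*a (M(a, u) = (4 - 3*(-3))*(-2 + a) = (4 + 9)*(-2 + a) = 13*(-2 + a) = -26 + 13*a)
(25287 + 4337) + M(119, -116) = (25287 + 4337) + (-26 + 13*119) = 29624 + (-26 + 1547) = 29624 + 1521 = 31145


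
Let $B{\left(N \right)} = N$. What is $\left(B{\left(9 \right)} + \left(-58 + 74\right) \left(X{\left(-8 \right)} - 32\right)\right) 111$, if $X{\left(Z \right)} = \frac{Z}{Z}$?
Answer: $-54057$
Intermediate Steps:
$X{\left(Z \right)} = 1$
$\left(B{\left(9 \right)} + \left(-58 + 74\right) \left(X{\left(-8 \right)} - 32\right)\right) 111 = \left(9 + \left(-58 + 74\right) \left(1 - 32\right)\right) 111 = \left(9 + 16 \left(-31\right)\right) 111 = \left(9 - 496\right) 111 = \left(-487\right) 111 = -54057$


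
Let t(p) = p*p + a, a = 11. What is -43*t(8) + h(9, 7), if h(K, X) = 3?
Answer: -3222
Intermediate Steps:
t(p) = 11 + p**2 (t(p) = p*p + 11 = p**2 + 11 = 11 + p**2)
-43*t(8) + h(9, 7) = -43*(11 + 8**2) + 3 = -43*(11 + 64) + 3 = -43*75 + 3 = -3225 + 3 = -3222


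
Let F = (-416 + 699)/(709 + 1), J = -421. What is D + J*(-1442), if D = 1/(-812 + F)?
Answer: 349823109724/576237 ≈ 6.0708e+5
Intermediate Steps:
F = 283/710 ≈ 0.39859
D = -710/576237 (D = 1/(-812 + 283/710) = 1/(-576237/710) = -710/576237 ≈ -0.0012321)
D + J*(-1442) = -710/576237 - 421*(-1442) = -710/576237 + 607082 = 349823109724/576237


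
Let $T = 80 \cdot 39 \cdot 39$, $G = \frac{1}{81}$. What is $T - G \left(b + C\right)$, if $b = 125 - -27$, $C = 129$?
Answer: $\frac{9855799}{81} \approx 1.2168 \cdot 10^{5}$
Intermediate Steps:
$b = 152$ ($b = 125 + 27 = 152$)
$G = \frac{1}{81} \approx 0.012346$
$T = 121680$ ($T = 3120 \cdot 39 = 121680$)
$T - G \left(b + C\right) = 121680 - \frac{152 + 129}{81} = 121680 - \frac{1}{81} \cdot 281 = 121680 - \frac{281}{81} = \frac{9855799}{81}$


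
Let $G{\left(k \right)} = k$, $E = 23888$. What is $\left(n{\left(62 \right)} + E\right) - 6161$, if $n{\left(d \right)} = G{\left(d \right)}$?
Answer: $17789$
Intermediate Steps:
$n{\left(d \right)} = d$
$\left(n{\left(62 \right)} + E\right) - 6161 = \left(62 + 23888\right) - 6161 = 23950 - 6161 = 17789$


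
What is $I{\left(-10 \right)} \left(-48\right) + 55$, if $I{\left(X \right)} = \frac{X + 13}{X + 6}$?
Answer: $91$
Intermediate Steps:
$I{\left(X \right)} = \frac{13 + X}{6 + X}$
$I{\left(-10 \right)} \left(-48\right) + 55 = \frac{13 - 10}{6 - 10} \left(-48\right) + 55 = \frac{1}{-4} \cdot 3 \left(-48\right) + 55 = \left(- \frac{1}{4}\right) 3 \left(-48\right) + 55 = \left(- \frac{3}{4}\right) \left(-48\right) + 55 = 36 + 55 = 91$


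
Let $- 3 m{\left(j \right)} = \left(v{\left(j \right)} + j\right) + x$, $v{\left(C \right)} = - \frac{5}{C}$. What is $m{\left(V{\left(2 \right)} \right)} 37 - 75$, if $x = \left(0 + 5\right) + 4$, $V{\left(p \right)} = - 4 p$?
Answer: $- \frac{2281}{24} \approx -95.042$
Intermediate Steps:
$x = 9$ ($x = 5 + 4 = 9$)
$m{\left(j \right)} = -3 - \frac{j}{3} + \frac{5}{3 j}$ ($m{\left(j \right)} = - \frac{\left(- \frac{5}{j} + j\right) + 9}{3} = - \frac{\left(j - \frac{5}{j}\right) + 9}{3} = - \frac{9 + j - \frac{5}{j}}{3} = -3 - \frac{j}{3} + \frac{5}{3 j}$)
$m{\left(V{\left(2 \right)} \right)} 37 - 75 = \frac{5 - \left(-4\right) 2 \left(9 - 8\right)}{3 \left(\left(-4\right) 2\right)} 37 - 75 = \frac{5 - - 8 \left(9 - 8\right)}{3 \left(-8\right)} 37 - 75 = \frac{1}{3} \left(- \frac{1}{8}\right) \left(5 - \left(-8\right) 1\right) 37 - 75 = \frac{1}{3} \left(- \frac{1}{8}\right) \left(5 + 8\right) 37 - 75 = \frac{1}{3} \left(- \frac{1}{8}\right) 13 \cdot 37 - 75 = \left(- \frac{13}{24}\right) 37 - 75 = - \frac{481}{24} - 75 = - \frac{2281}{24}$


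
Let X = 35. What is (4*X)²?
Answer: 19600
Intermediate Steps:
(4*X)² = (4*35)² = 140² = 19600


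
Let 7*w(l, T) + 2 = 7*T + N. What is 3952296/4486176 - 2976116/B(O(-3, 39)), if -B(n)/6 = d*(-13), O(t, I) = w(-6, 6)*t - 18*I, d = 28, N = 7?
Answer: -1781884129/1308468 ≈ -1361.8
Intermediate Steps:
w(l, T) = 5/7 + T (w(l, T) = -2/7 + (7*T + 7)/7 = -2/7 + (7 + 7*T)/7 = -2/7 + (1 + T) = 5/7 + T)
O(t, I) = -18*I + 47*t/7 (O(t, I) = (5/7 + 6)*t - 18*I = 47*t/7 - 18*I = -18*I + 47*t/7)
B(n) = 2184 (B(n) = -168*(-13) = -6*(-364) = 2184)
3952296/4486176 - 2976116/B(O(-3, 39)) = 3952296/4486176 - 2976116/2184 = 3952296*(1/4486176) - 2976116*1/2184 = 54893/62308 - 57233/42 = -1781884129/1308468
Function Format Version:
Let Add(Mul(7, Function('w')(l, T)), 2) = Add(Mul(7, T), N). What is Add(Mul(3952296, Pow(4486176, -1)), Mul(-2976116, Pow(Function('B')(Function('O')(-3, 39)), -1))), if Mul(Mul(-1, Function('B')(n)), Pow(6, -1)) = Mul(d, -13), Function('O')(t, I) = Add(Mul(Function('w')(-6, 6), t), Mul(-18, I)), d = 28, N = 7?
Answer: Rational(-1781884129, 1308468) ≈ -1361.8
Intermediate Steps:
Function('w')(l, T) = Add(Rational(5, 7), T) (Function('w')(l, T) = Add(Rational(-2, 7), Mul(Rational(1, 7), Add(Mul(7, T), 7))) = Add(Rational(-2, 7), Mul(Rational(1, 7), Add(7, Mul(7, T)))) = Add(Rational(-2, 7), Add(1, T)) = Add(Rational(5, 7), T))
Function('O')(t, I) = Add(Mul(-18, I), Mul(Rational(47, 7), t)) (Function('O')(t, I) = Add(Mul(Add(Rational(5, 7), 6), t), Mul(-18, I)) = Add(Mul(Rational(47, 7), t), Mul(-18, I)) = Add(Mul(-18, I), Mul(Rational(47, 7), t)))
Function('B')(n) = 2184 (Function('B')(n) = Mul(-6, Mul(28, -13)) = Mul(-6, -364) = 2184)
Add(Mul(3952296, Pow(4486176, -1)), Mul(-2976116, Pow(Function('B')(Function('O')(-3, 39)), -1))) = Add(Mul(3952296, Pow(4486176, -1)), Mul(-2976116, Pow(2184, -1))) = Add(Mul(3952296, Rational(1, 4486176)), Mul(-2976116, Rational(1, 2184))) = Add(Rational(54893, 62308), Rational(-57233, 42)) = Rational(-1781884129, 1308468)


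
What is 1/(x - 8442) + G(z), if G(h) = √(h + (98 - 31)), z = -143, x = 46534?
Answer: 1/38092 + 2*I*√19 ≈ 2.6252e-5 + 8.7178*I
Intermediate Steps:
G(h) = √(67 + h) (G(h) = √(h + 67) = √(67 + h))
1/(x - 8442) + G(z) = 1/(46534 - 8442) + √(67 - 143) = 1/38092 + √(-76) = 1/38092 + 2*I*√19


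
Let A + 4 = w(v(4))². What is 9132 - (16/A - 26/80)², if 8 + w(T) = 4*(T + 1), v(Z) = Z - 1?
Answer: 131500751/14400 ≈ 9132.0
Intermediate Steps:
v(Z) = -1 + Z
w(T) = -4 + 4*T (w(T) = -8 + 4*(T + 1) = -8 + 4*(1 + T) = -8 + (4 + 4*T) = -4 + 4*T)
A = 60 (A = -4 + (-4 + 4*(-1 + 4))² = -4 + (-4 + 4*3)² = -4 + (-4 + 12)² = -4 + 8² = -4 + 64 = 60)
9132 - (16/A - 26/80)² = 9132 - (16/60 - 26/80)² = 9132 - (16*(1/60) - 26*1/80)² = 9132 - (4/15 - 13/40)² = 9132 - (-7/120)² = 9132 - 1*49/14400 = 9132 - 49/14400 = 131500751/14400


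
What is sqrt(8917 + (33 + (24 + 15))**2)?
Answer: sqrt(14101) ≈ 118.75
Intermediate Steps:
sqrt(8917 + (33 + (24 + 15))**2) = sqrt(8917 + (33 + 39)**2) = sqrt(8917 + 72**2) = sqrt(8917 + 5184) = sqrt(14101)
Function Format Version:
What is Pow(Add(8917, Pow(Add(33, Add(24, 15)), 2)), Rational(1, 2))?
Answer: Pow(14101, Rational(1, 2)) ≈ 118.75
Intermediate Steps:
Pow(Add(8917, Pow(Add(33, Add(24, 15)), 2)), Rational(1, 2)) = Pow(Add(8917, Pow(Add(33, 39), 2)), Rational(1, 2)) = Pow(Add(8917, Pow(72, 2)), Rational(1, 2)) = Pow(Add(8917, 5184), Rational(1, 2)) = Pow(14101, Rational(1, 2))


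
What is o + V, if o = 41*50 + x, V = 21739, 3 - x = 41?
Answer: 23751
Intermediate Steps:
x = -38 (x = 3 - 1*41 = 3 - 41 = -38)
o = 2012 (o = 41*50 - 38 = 2050 - 38 = 2012)
o + V = 2012 + 21739 = 23751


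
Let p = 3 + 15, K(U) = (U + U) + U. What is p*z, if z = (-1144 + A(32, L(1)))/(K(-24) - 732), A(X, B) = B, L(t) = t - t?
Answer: 1716/67 ≈ 25.612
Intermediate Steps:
L(t) = 0
K(U) = 3*U (K(U) = 2*U + U = 3*U)
p = 18
z = 286/201 (z = (-1144 + 0)/(3*(-24) - 732) = -1144/(-72 - 732) = -1144/(-804) = -1144*(-1/804) = 286/201 ≈ 1.4229)
p*z = 18*(286/201) = 1716/67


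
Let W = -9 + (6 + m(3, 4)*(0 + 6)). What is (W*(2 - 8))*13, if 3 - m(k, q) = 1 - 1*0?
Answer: -702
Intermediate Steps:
m(k, q) = 2 (m(k, q) = 3 - (1 - 1*0) = 3 - (1 + 0) = 3 - 1*1 = 3 - 1 = 2)
W = 9 (W = -9 + (6 + 2*(0 + 6)) = -9 + (6 + 2*6) = -9 + (6 + 12) = -9 + 18 = 9)
(W*(2 - 8))*13 = (9*(2 - 8))*13 = (9*(-6))*13 = -54*13 = -702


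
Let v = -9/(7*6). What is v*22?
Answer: -33/7 ≈ -4.7143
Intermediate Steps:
v = -3/14 (v = -9/42 = -9*1/42 = -3/14 ≈ -0.21429)
v*22 = -3/14*22 = -33/7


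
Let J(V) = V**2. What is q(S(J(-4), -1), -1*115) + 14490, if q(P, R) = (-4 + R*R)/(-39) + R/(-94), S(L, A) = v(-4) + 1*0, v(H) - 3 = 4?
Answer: 1330309/94 ≈ 14152.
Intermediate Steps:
v(H) = 7 (v(H) = 3 + 4 = 7)
S(L, A) = 7 (S(L, A) = 7 + 1*0 = 7 + 0 = 7)
q(P, R) = 4/39 - R**2/39 - R/94 (q(P, R) = (-4 + R**2)*(-1/39) + R*(-1/94) = (4/39 - R**2/39) - R/94 = 4/39 - R**2/39 - R/94)
q(S(J(-4), -1), -1*115) + 14490 = (4/39 - (-1*115)**2/39 - (-1)*115/94) + 14490 = (4/39 - 1/39*(-115)**2 - 1/94*(-115)) + 14490 = (4/39 - 1/39*13225 + 115/94) + 14490 = (4/39 - 13225/39 + 115/94) + 14490 = -31751/94 + 14490 = 1330309/94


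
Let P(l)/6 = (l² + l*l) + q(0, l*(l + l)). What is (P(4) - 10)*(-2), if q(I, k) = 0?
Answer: -364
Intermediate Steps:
P(l) = 12*l² (P(l) = 6*((l² + l*l) + 0) = 6*((l² + l²) + 0) = 6*(2*l² + 0) = 6*(2*l²) = 12*l²)
(P(4) - 10)*(-2) = (12*4² - 10)*(-2) = (12*16 - 10)*(-2) = (192 - 10)*(-2) = 182*(-2) = -364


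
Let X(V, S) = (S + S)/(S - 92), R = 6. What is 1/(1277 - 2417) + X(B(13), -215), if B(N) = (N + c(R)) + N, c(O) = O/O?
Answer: 489893/349980 ≈ 1.3998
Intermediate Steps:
c(O) = 1
B(N) = 1 + 2*N (B(N) = (N + 1) + N = (1 + N) + N = 1 + 2*N)
X(V, S) = 2*S/(-92 + S) (X(V, S) = (2*S)/(-92 + S) = 2*S/(-92 + S))
1/(1277 - 2417) + X(B(13), -215) = 1/(1277 - 2417) + 2*(-215)/(-92 - 215) = 1/(-1140) + 2*(-215)/(-307) = -1/1140 + 2*(-215)*(-1/307) = -1/1140 + 430/307 = 489893/349980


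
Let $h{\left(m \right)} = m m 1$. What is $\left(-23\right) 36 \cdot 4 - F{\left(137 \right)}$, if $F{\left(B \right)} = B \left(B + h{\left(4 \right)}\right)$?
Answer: $-24273$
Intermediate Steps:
$h{\left(m \right)} = m^{2}$ ($h{\left(m \right)} = m^{2} \cdot 1 = m^{2}$)
$F{\left(B \right)} = B \left(16 + B\right)$ ($F{\left(B \right)} = B \left(B + 4^{2}\right) = B \left(B + 16\right) = B \left(16 + B\right)$)
$\left(-23\right) 36 \cdot 4 - F{\left(137 \right)} = \left(-23\right) 36 \cdot 4 - 137 \left(16 + 137\right) = \left(-828\right) 4 - 137 \cdot 153 = -3312 - 20961 = -24273$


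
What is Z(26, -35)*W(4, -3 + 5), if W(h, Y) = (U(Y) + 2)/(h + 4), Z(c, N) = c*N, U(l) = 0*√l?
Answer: -455/2 ≈ -227.50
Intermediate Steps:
U(l) = 0
Z(c, N) = N*c
W(h, Y) = 2/(4 + h) (W(h, Y) = (0 + 2)/(h + 4) = 2/(4 + h))
Z(26, -35)*W(4, -3 + 5) = (-35*26)*(2/(4 + 4)) = -1820/8 = -910*¼ = -455/2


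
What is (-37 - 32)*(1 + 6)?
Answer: -483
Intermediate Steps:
(-37 - 32)*(1 + 6) = -69*7 = -483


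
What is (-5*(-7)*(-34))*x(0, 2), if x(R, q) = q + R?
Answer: -2380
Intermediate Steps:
x(R, q) = R + q
(-5*(-7)*(-34))*x(0, 2) = (-5*(-7)*(-34))*(0 + 2) = (35*(-34))*2 = -1190*2 = -2380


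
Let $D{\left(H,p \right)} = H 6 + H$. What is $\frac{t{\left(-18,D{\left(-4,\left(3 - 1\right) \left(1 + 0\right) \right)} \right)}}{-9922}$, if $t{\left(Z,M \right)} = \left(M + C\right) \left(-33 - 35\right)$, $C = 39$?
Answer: $\frac{34}{451} \approx 0.075388$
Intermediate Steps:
$D{\left(H,p \right)} = 7 H$ ($D{\left(H,p \right)} = 6 H + H = 7 H$)
$t{\left(Z,M \right)} = -2652 - 68 M$ ($t{\left(Z,M \right)} = \left(M + 39\right) \left(-33 - 35\right) = \left(39 + M\right) \left(-68\right) = -2652 - 68 M$)
$\frac{t{\left(-18,D{\left(-4,\left(3 - 1\right) \left(1 + 0\right) \right)} \right)}}{-9922} = \frac{-2652 - 68 \cdot 7 \left(-4\right)}{-9922} = \left(-2652 - -1904\right) \left(- \frac{1}{9922}\right) = \left(-2652 + 1904\right) \left(- \frac{1}{9922}\right) = \left(-748\right) \left(- \frac{1}{9922}\right) = \frac{34}{451}$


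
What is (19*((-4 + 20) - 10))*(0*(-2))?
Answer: 0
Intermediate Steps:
(19*((-4 + 20) - 10))*(0*(-2)) = (19*(16 - 10))*0 = (19*6)*0 = 114*0 = 0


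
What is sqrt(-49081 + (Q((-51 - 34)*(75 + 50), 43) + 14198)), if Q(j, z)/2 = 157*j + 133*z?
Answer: I*sqrt(3359695) ≈ 1832.9*I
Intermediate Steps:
Q(j, z) = 266*z + 314*j (Q(j, z) = 2*(157*j + 133*z) = 2*(133*z + 157*j) = 266*z + 314*j)
sqrt(-49081 + (Q((-51 - 34)*(75 + 50), 43) + 14198)) = sqrt(-49081 + ((266*43 + 314*((-51 - 34)*(75 + 50))) + 14198)) = sqrt(-49081 + ((11438 + 314*(-85*125)) + 14198)) = sqrt(-49081 + ((11438 + 314*(-10625)) + 14198)) = sqrt(-49081 + ((11438 - 3336250) + 14198)) = sqrt(-49081 + (-3324812 + 14198)) = sqrt(-49081 - 3310614) = sqrt(-3359695) = I*sqrt(3359695)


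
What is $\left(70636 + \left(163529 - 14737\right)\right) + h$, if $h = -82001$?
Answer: $137427$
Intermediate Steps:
$\left(70636 + \left(163529 - 14737\right)\right) + h = \left(70636 + \left(163529 - 14737\right)\right) - 82001 = \left(70636 + 148792\right) - 82001 = 219428 - 82001 = 137427$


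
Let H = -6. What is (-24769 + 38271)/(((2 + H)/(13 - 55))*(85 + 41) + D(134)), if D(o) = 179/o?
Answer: 1809268/1787 ≈ 1012.5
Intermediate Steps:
(-24769 + 38271)/(((2 + H)/(13 - 55))*(85 + 41) + D(134)) = (-24769 + 38271)/(((2 - 6)/(13 - 55))*(85 + 41) + 179/134) = 13502/(-4/(-42)*126 + 179*(1/134)) = 13502/(-4*(-1/42)*126 + 179/134) = 13502/((2/21)*126 + 179/134) = 13502/(12 + 179/134) = 13502/(1787/134) = 13502*(134/1787) = 1809268/1787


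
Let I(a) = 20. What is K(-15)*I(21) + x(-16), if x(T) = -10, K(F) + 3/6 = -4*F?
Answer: 1180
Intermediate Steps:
K(F) = -½ - 4*F
K(-15)*I(21) + x(-16) = (-½ - 4*(-15))*20 - 10 = (-½ + 60)*20 - 10 = (119/2)*20 - 10 = 1190 - 10 = 1180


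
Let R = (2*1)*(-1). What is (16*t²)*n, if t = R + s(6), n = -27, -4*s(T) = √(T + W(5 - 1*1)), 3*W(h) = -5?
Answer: -1845 - 144*√39 ≈ -2744.3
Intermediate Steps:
W(h) = -5/3 (W(h) = (⅓)*(-5) = -5/3)
s(T) = -√(-5/3 + T)/4 (s(T) = -√(T - 5/3)/4 = -√(-5/3 + T)/4)
R = -2 (R = 2*(-1) = -2)
t = -2 - √39/12 (t = -2 - √(-15 + 9*6)/12 = -2 - √(-15 + 54)/12 = -2 - √39/12 ≈ -2.5204)
(16*t²)*n = (16*(-2 - √39/12)²)*(-27) = -432*(-2 - √39/12)²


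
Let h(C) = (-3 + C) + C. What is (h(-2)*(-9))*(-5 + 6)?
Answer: 63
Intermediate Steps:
h(C) = -3 + 2*C
(h(-2)*(-9))*(-5 + 6) = ((-3 + 2*(-2))*(-9))*(-5 + 6) = ((-3 - 4)*(-9))*1 = -7*(-9)*1 = 63*1 = 63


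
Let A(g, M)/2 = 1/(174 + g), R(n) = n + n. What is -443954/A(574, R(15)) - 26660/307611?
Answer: -51075360103016/307611 ≈ -1.6604e+8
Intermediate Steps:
R(n) = 2*n
A(g, M) = 2/(174 + g)
-443954/A(574, R(15)) - 26660/307611 = -443954/(2/(174 + 574)) - 26660/307611 = -443954/(2/748) - 26660*1/307611 = -443954/(2*(1/748)) - 26660/307611 = -443954/1/374 - 26660/307611 = -443954*374 - 26660/307611 = -166038796 - 26660/307611 = -51075360103016/307611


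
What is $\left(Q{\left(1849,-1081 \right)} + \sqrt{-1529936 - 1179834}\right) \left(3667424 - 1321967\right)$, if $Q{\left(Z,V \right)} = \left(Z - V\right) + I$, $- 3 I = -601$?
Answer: $7342062229 + 2345457 i \sqrt{2709770} \approx 7.3421 \cdot 10^{9} + 3.8609 \cdot 10^{9} i$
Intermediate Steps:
$I = \frac{601}{3}$ ($I = \left(- \frac{1}{3}\right) \left(-601\right) = \frac{601}{3} \approx 200.33$)
$Q{\left(Z,V \right)} = \frac{601}{3} + Z - V$ ($Q{\left(Z,V \right)} = \left(Z - V\right) + \frac{601}{3} = \frac{601}{3} + Z - V$)
$\left(Q{\left(1849,-1081 \right)} + \sqrt{-1529936 - 1179834}\right) \left(3667424 - 1321967\right) = \left(\left(\frac{601}{3} + 1849 - -1081\right) + \sqrt{-1529936 - 1179834}\right) \left(3667424 - 1321967\right) = \left(\left(\frac{601}{3} + 1849 + 1081\right) + \sqrt{-2709770}\right) 2345457 = \left(\frac{9391}{3} + i \sqrt{2709770}\right) 2345457 = 7342062229 + 2345457 i \sqrt{2709770}$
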